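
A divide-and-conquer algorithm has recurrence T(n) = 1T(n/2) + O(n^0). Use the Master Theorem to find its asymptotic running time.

Master Theorem for T(n) = 1T(n/2) + O(n^0):

a = 1, b = 2, c = 0
log_b(a) = log_2(1) = 0.0000

Case 2: c = 0 = log_2(1) = 0.0000
T(n) = O(n^0 log n) = O(log n)

For T(n) = 1T(n/2) + O(n^0): log_2(1) = 0.0000. This is Case 2 of the Master Theorem (c = log_b(a), equal work at all levels), giving O(log n).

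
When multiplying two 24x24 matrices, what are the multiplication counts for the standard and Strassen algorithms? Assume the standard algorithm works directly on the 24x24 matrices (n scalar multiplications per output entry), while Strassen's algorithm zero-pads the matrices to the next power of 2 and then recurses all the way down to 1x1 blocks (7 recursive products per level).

Matrix multiplication for 24x24 matrices:

Strassen's algorithm requires power-of-2 dimensions. Pad 24x24 to 32x32 (next power of 2).

Standard algorithm: 24^3 = 13824 multiplications
Strassen's algorithm: 7^(log2(32)) = 7^5 = 16807 multiplications
Difference: 13824 - 16807 = -2983 (Strassen uses MORE here due to padding overhead — for small or just-over-power-of-2 n, padding can outweigh the per-level savings)

Standard: 13824 multiplications (24^3). Strassen: 16807 multiplications (7^5, after padding to 32x32). Strassen reduces 8 recursive multiplications to 7 at each level.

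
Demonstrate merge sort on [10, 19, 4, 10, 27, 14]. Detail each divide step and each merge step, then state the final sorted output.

Merge sort trace:

Split: [10, 19, 4, 10, 27, 14] -> [10, 19, 4] and [10, 27, 14]
  Split: [10, 19, 4] -> [10] and [19, 4]
    Split: [19, 4] -> [19] and [4]
    Merge: [19] + [4] -> [4, 19]
  Merge: [10] + [4, 19] -> [4, 10, 19]
  Split: [10, 27, 14] -> [10] and [27, 14]
    Split: [27, 14] -> [27] and [14]
    Merge: [27] + [14] -> [14, 27]
  Merge: [10] + [14, 27] -> [10, 14, 27]
Merge: [4, 10, 19] + [10, 14, 27] -> [4, 10, 10, 14, 19, 27]

Final sorted array: [4, 10, 10, 14, 19, 27]

The merge sort proceeds by recursively splitting the array and merging sorted halves.
After all merges, the sorted array is [4, 10, 10, 14, 19, 27].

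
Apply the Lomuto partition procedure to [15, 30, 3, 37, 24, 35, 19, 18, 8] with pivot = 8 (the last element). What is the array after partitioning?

Lomuto partition with pivot = 8:

Initial array: [15, 30, 3, 37, 24, 35, 19, 18, 8]

arr[0]=15 > 8: no swap
arr[1]=30 > 8: no swap
arr[2]=3 <= 8: swap with position 0, array becomes [3, 30, 15, 37, 24, 35, 19, 18, 8]
arr[3]=37 > 8: no swap
arr[4]=24 > 8: no swap
arr[5]=35 > 8: no swap
arr[6]=19 > 8: no swap
arr[7]=18 > 8: no swap

Place pivot at position 1: [3, 8, 15, 37, 24, 35, 19, 18, 30]
Pivot position: 1

After partitioning with pivot 8, the array becomes [3, 8, 15, 37, 24, 35, 19, 18, 30]. The pivot is placed at index 1. All elements to the left of the pivot are <= 8, and all elements to the right are > 8.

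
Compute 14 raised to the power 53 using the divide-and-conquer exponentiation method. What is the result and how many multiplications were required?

Computing 14^53 by squaring (build up from 14^1; each line after the first costs one multiplication):

14^1 = 14
14^2 = (14^1)^2 = 14^2 = 196
14^3 = 14 * 14^2 = 14 * 196 = 2744
14^6 = (14^3)^2 = 2744^2 = 7529536
14^12 = (14^6)^2 = 7529536^2 = 56693912375296
14^13 = 14 * 14^12 = 14 * 56693912375296 = 793714773254144
14^26 = (14^13)^2 = 793714773254144^2 = 629983141281877223603213172736
14^52 = (14^26)^2 = 629983141281877223603213172736^2 = 396878758299381678483277913691857524931552116018231373725696
14^53 = 14 * 14^52 = 14 * 396878758299381678483277913691857524931552116018231373725696 = 5556302616191343498765890791686005349041729624255239232159744

Result: 5556302616191343498765890791686005349041729624255239232159744
Multiplications needed: 8 (8 lines after 14^1)

14^53 = 5556302616191343498765890791686005349041729624255239232159744. Using exponentiation by squaring, this requires 8 multiplications. The key idea: if the exponent is even, square the half-power; if odd, multiply by the base once.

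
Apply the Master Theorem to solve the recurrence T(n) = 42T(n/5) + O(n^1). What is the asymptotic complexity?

Master Theorem for T(n) = 42T(n/5) + O(n^1):

a = 42, b = 5, c = 1
log_b(a) = log_5(42) = 2.3223

Case 1: c = 1 < log_5(42) = 2.3223
T(n) = O(n^(log_5 42))

For T(n) = 42T(n/5) + O(n^1): log_5(42) = 2.3223. This is Case 1 of the Master Theorem (c < log_b(a), work dominated by leaves), giving O(n^(log_5 42)).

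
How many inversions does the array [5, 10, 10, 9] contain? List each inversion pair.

Finding inversions in [5, 10, 10, 9]:

(1, 3): arr[1]=10 > arr[3]=9
(2, 3): arr[2]=10 > arr[3]=9

Total inversions: 2

The array has 2 inversion(s): (1,3), (2,3). Each pair (i,j) satisfies i < j and arr[i] > arr[j].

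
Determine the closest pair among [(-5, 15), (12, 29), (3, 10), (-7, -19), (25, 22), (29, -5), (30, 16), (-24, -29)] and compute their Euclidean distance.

Computing all pairwise distances among 8 points:

d((-5, 15), (12, 29)) = 22.0227
d((-5, 15), (3, 10)) = 9.434
d((-5, 15), (-7, -19)) = 34.0588
d((-5, 15), (25, 22)) = 30.8058
d((-5, 15), (29, -5)) = 39.4462
d((-5, 15), (30, 16)) = 35.0143
d((-5, 15), (-24, -29)) = 47.927
d((12, 29), (3, 10)) = 21.0238
d((12, 29), (-7, -19)) = 51.6236
d((12, 29), (25, 22)) = 14.7648
d((12, 29), (29, -5)) = 38.0132
d((12, 29), (30, 16)) = 22.2036
d((12, 29), (-24, -29)) = 68.2642
d((3, 10), (-7, -19)) = 30.6757
d((3, 10), (25, 22)) = 25.0599
d((3, 10), (29, -5)) = 30.0167
d((3, 10), (30, 16)) = 27.6586
d((3, 10), (-24, -29)) = 47.4342
d((-7, -19), (25, 22)) = 52.0096
d((-7, -19), (29, -5)) = 38.6264
d((-7, -19), (30, 16)) = 50.9313
d((-7, -19), (-24, -29)) = 19.7231
d((25, 22), (29, -5)) = 27.2947
d((25, 22), (30, 16)) = 7.8102 <-- minimum
d((25, 22), (-24, -29)) = 70.7248
d((29, -5), (30, 16)) = 21.0238
d((29, -5), (-24, -29)) = 58.1808
d((30, 16), (-24, -29)) = 70.2922

Closest pair: (25, 22) and (30, 16) with distance 7.8102

The closest pair is (25, 22) and (30, 16) with Euclidean distance 7.8102. For 8 points, brute-force pairwise comparison is shown above. For large n, the divide-and-conquer algorithm (sort by x, recurse on halves, check the dividing strip) achieves O(n log n).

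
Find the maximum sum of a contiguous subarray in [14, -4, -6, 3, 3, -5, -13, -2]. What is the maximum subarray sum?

Using Kadane's algorithm on [14, -4, -6, 3, 3, -5, -13, -2]:

Scanning through the array:
Position 1 (value -4): max_ending_here = 10, max_so_far = 14
Position 2 (value -6): max_ending_here = 4, max_so_far = 14
Position 3 (value 3): max_ending_here = 7, max_so_far = 14
Position 4 (value 3): max_ending_here = 10, max_so_far = 14
Position 5 (value -5): max_ending_here = 5, max_so_far = 14
Position 6 (value -13): max_ending_here = -8, max_so_far = 14
Position 7 (value -2): max_ending_here = -2, max_so_far = 14

Maximum subarray: [14]
Maximum sum: 14

The maximum subarray is [14] with sum 14. This subarray runs from index 0 to index 0.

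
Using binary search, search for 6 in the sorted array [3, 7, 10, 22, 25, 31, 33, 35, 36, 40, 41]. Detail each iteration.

Binary search for 6 in [3, 7, 10, 22, 25, 31, 33, 35, 36, 40, 41]:

lo=0, hi=10, mid=5, arr[mid]=31 -> 31 > 6, search left half
lo=0, hi=4, mid=2, arr[mid]=10 -> 10 > 6, search left half
lo=0, hi=1, mid=0, arr[mid]=3 -> 3 < 6, search right half
lo=1, hi=1, mid=1, arr[mid]=7 -> 7 > 6, search left half
lo=1 > hi=0, target 6 not found

Binary search determines that 6 is not in the array after 4 comparisons. The search space was exhausted without finding the target.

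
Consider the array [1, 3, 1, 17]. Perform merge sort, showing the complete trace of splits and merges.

Merge sort trace:

Split: [1, 3, 1, 17] -> [1, 3] and [1, 17]
  Split: [1, 3] -> [1] and [3]
  Merge: [1] + [3] -> [1, 3]
  Split: [1, 17] -> [1] and [17]
  Merge: [1] + [17] -> [1, 17]
Merge: [1, 3] + [1, 17] -> [1, 1, 3, 17]

Final sorted array: [1, 1, 3, 17]

The merge sort proceeds by recursively splitting the array and merging sorted halves.
After all merges, the sorted array is [1, 1, 3, 17].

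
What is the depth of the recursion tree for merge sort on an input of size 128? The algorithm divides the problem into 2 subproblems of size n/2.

For divide and conquer with division factor 2:

Problem sizes at each level:
Level 0: 128
Level 1: 64
Level 2: 32
Level 3: 16
Level 4: 8
Level 5: 4
Level 6: 2
Level 7: 1

The root is level 0 and the size-1 base case is level 7 (the tree spans levels 0 through 7, i.e. 8 levels counting the root), so the depth is the number of divisions: log_2(128) = 7

The recursion tree depth is log_2(128) = 7. At each level, the problem size is divided by 2, so it takes 7 divisions to reduce to a base case of size 1. The algorithm makes 2 recursive calls at each level.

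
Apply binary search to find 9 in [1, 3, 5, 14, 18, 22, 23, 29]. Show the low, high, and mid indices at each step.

Binary search for 9 in [1, 3, 5, 14, 18, 22, 23, 29]:

lo=0, hi=7, mid=3, arr[mid]=14 -> 14 > 9, search left half
lo=0, hi=2, mid=1, arr[mid]=3 -> 3 < 9, search right half
lo=2, hi=2, mid=2, arr[mid]=5 -> 5 < 9, search right half
lo=3 > hi=2, target 9 not found

Binary search determines that 9 is not in the array after 3 comparisons. The search space was exhausted without finding the target.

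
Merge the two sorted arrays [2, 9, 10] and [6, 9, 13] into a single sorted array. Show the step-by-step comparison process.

Merging process:

Compare 2 vs 6: take 2 from left. Merged: [2]
Compare 9 vs 6: take 6 from right. Merged: [2, 6]
Compare 9 vs 9: take 9 from left. Merged: [2, 6, 9]
Compare 10 vs 9: take 9 from right. Merged: [2, 6, 9, 9]
Compare 10 vs 13: take 10 from left. Merged: [2, 6, 9, 9, 10]
Append remaining from right: [13]. Merged: [2, 6, 9, 9, 10, 13]

Final merged array: [2, 6, 9, 9, 10, 13]
Total comparisons: 5

The merged array is [2, 6, 9, 9, 10, 13], requiring 5 comparisons. The merge step runs in O(n) time where n is the total number of elements.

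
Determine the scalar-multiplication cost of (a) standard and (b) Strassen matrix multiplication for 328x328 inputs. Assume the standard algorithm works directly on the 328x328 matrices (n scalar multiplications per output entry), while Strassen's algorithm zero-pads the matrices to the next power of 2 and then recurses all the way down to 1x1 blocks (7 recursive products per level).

Matrix multiplication for 328x328 matrices:

Strassen's algorithm requires power-of-2 dimensions. Pad 328x328 to 512x512 (next power of 2).

Standard algorithm: 328^3 = 35287552 multiplications
Strassen's algorithm: 7^(log2(512)) = 7^9 = 40353607 multiplications
Difference: 35287552 - 40353607 = -5066055 (Strassen uses MORE here due to padding overhead — for small or just-over-power-of-2 n, padding can outweigh the per-level savings)

Standard: 35287552 multiplications (328^3). Strassen: 40353607 multiplications (7^9, after padding to 512x512). Strassen reduces 8 recursive multiplications to 7 at each level.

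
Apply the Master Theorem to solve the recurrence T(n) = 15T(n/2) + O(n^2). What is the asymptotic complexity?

Master Theorem for T(n) = 15T(n/2) + O(n^2):

a = 15, b = 2, c = 2
log_b(a) = log_2(15) = 3.9069

Case 1: c = 2 < log_2(15) = 3.9069
T(n) = O(n^(log_2 15))

For T(n) = 15T(n/2) + O(n^2): log_2(15) = 3.9069. This is Case 1 of the Master Theorem (c < log_b(a), work dominated by leaves), giving O(n^(log_2 15)).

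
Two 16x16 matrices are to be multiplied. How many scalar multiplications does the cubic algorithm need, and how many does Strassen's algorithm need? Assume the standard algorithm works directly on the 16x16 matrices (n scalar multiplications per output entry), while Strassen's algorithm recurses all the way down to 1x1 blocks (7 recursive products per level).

Matrix multiplication for 16x16 matrices:

Standard algorithm: 16^3 = 4096 multiplications
Strassen's algorithm: 7^(log2(16)) = 7^4 = 2401 multiplications
Savings: 4096 - 2401 = 1695 multiplications

Standard: 4096 multiplications (16^3). Strassen: 2401 multiplications (7^4). Strassen reduces 8 recursive multiplications to 7 at each level.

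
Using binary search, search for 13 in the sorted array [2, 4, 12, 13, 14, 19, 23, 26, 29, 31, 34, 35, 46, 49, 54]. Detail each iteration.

Binary search for 13 in [2, 4, 12, 13, 14, 19, 23, 26, 29, 31, 34, 35, 46, 49, 54]:

lo=0, hi=14, mid=7, arr[mid]=26 -> 26 > 13, search left half
lo=0, hi=6, mid=3, arr[mid]=13 -> Found target at index 3!

Binary search finds 13 at index 3 after 2 comparisons. The search repeatedly halves the search space by comparing with the middle element.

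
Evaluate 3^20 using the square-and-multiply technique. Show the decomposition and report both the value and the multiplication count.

Computing 3^20 by squaring (build up from 3^1; each line after the first costs one multiplication):

3^1 = 3
3^2 = (3^1)^2 = 3^2 = 9
3^4 = (3^2)^2 = 9^2 = 81
3^5 = 3 * 3^4 = 3 * 81 = 243
3^10 = (3^5)^2 = 243^2 = 59049
3^20 = (3^10)^2 = 59049^2 = 3486784401

Result: 3486784401
Multiplications needed: 5 (5 lines after 3^1)

3^20 = 3486784401. Using exponentiation by squaring, this requires 5 multiplications. The key idea: if the exponent is even, square the half-power; if odd, multiply by the base once.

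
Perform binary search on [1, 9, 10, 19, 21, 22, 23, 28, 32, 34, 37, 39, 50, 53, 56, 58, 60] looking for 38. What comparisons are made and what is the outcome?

Binary search for 38 in [1, 9, 10, 19, 21, 22, 23, 28, 32, 34, 37, 39, 50, 53, 56, 58, 60]:

lo=0, hi=16, mid=8, arr[mid]=32 -> 32 < 38, search right half
lo=9, hi=16, mid=12, arr[mid]=50 -> 50 > 38, search left half
lo=9, hi=11, mid=10, arr[mid]=37 -> 37 < 38, search right half
lo=11, hi=11, mid=11, arr[mid]=39 -> 39 > 38, search left half
lo=11 > hi=10, target 38 not found

Binary search determines that 38 is not in the array after 4 comparisons. The search space was exhausted without finding the target.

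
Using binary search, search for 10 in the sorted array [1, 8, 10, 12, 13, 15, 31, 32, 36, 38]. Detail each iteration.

Binary search for 10 in [1, 8, 10, 12, 13, 15, 31, 32, 36, 38]:

lo=0, hi=9, mid=4, arr[mid]=13 -> 13 > 10, search left half
lo=0, hi=3, mid=1, arr[mid]=8 -> 8 < 10, search right half
lo=2, hi=3, mid=2, arr[mid]=10 -> Found target at index 2!

Binary search finds 10 at index 2 after 3 comparisons. The search repeatedly halves the search space by comparing with the middle element.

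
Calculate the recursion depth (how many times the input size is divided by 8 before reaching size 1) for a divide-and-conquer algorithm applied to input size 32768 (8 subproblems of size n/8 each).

For divide and conquer with division factor 8:

Problem sizes at each level:
Level 0: 32768
Level 1: 4096
Level 2: 512
Level 3: 64
Level 4: 8
Level 5: 1

The root is level 0 and the size-1 base case is level 5 (the tree spans levels 0 through 5, i.e. 6 levels counting the root), so the depth is the number of divisions: log_8(32768) = 5

The recursion tree depth is log_8(32768) = 5. At each level, the problem size is divided by 8, so it takes 5 divisions to reduce to a base case of size 1. The algorithm makes 8 recursive calls at each level.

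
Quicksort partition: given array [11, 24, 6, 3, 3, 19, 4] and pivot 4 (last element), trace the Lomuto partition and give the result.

Lomuto partition with pivot = 4:

Initial array: [11, 24, 6, 3, 3, 19, 4]

arr[0]=11 > 4: no swap
arr[1]=24 > 4: no swap
arr[2]=6 > 4: no swap
arr[3]=3 <= 4: swap with position 0, array becomes [3, 24, 6, 11, 3, 19, 4]
arr[4]=3 <= 4: swap with position 1, array becomes [3, 3, 6, 11, 24, 19, 4]
arr[5]=19 > 4: no swap

Place pivot at position 2: [3, 3, 4, 11, 24, 19, 6]
Pivot position: 2

After partitioning with pivot 4, the array becomes [3, 3, 4, 11, 24, 19, 6]. The pivot is placed at index 2. All elements to the left of the pivot are <= 4, and all elements to the right are > 4.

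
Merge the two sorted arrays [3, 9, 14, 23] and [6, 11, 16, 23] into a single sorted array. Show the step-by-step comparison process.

Merging process:

Compare 3 vs 6: take 3 from left. Merged: [3]
Compare 9 vs 6: take 6 from right. Merged: [3, 6]
Compare 9 vs 11: take 9 from left. Merged: [3, 6, 9]
Compare 14 vs 11: take 11 from right. Merged: [3, 6, 9, 11]
Compare 14 vs 16: take 14 from left. Merged: [3, 6, 9, 11, 14]
Compare 23 vs 16: take 16 from right. Merged: [3, 6, 9, 11, 14, 16]
Compare 23 vs 23: take 23 from left. Merged: [3, 6, 9, 11, 14, 16, 23]
Append remaining from right: [23]. Merged: [3, 6, 9, 11, 14, 16, 23, 23]

Final merged array: [3, 6, 9, 11, 14, 16, 23, 23]
Total comparisons: 7

The merged array is [3, 6, 9, 11, 14, 16, 23, 23], requiring 7 comparisons. The merge step runs in O(n) time where n is the total number of elements.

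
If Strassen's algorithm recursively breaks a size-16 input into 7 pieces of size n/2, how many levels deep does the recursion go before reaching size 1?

For divide and conquer with division factor 2:

Problem sizes at each level:
Level 0: 16
Level 1: 8
Level 2: 4
Level 3: 2
Level 4: 1

The root is level 0 and the size-1 base case is level 4 (the tree spans levels 0 through 4, i.e. 5 levels counting the root), so the depth is the number of divisions: log_2(16) = 4

The recursion tree depth is log_2(16) = 4. At each level, the problem size is divided by 2, so it takes 4 divisions to reduce to a base case of size 1. The algorithm makes 7 recursive calls at each level.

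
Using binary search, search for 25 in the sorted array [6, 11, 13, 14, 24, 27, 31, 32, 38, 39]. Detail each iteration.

Binary search for 25 in [6, 11, 13, 14, 24, 27, 31, 32, 38, 39]:

lo=0, hi=9, mid=4, arr[mid]=24 -> 24 < 25, search right half
lo=5, hi=9, mid=7, arr[mid]=32 -> 32 > 25, search left half
lo=5, hi=6, mid=5, arr[mid]=27 -> 27 > 25, search left half
lo=5 > hi=4, target 25 not found

Binary search determines that 25 is not in the array after 3 comparisons. The search space was exhausted without finding the target.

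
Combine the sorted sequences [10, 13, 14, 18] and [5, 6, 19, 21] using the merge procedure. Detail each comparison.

Merging process:

Compare 10 vs 5: take 5 from right. Merged: [5]
Compare 10 vs 6: take 6 from right. Merged: [5, 6]
Compare 10 vs 19: take 10 from left. Merged: [5, 6, 10]
Compare 13 vs 19: take 13 from left. Merged: [5, 6, 10, 13]
Compare 14 vs 19: take 14 from left. Merged: [5, 6, 10, 13, 14]
Compare 18 vs 19: take 18 from left. Merged: [5, 6, 10, 13, 14, 18]
Append remaining from right: [19, 21]. Merged: [5, 6, 10, 13, 14, 18, 19, 21]

Final merged array: [5, 6, 10, 13, 14, 18, 19, 21]
Total comparisons: 6

The merged array is [5, 6, 10, 13, 14, 18, 19, 21], requiring 6 comparisons. The merge step runs in O(n) time where n is the total number of elements.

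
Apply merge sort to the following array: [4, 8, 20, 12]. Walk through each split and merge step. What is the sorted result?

Merge sort trace:

Split: [4, 8, 20, 12] -> [4, 8] and [20, 12]
  Split: [4, 8] -> [4] and [8]
  Merge: [4] + [8] -> [4, 8]
  Split: [20, 12] -> [20] and [12]
  Merge: [20] + [12] -> [12, 20]
Merge: [4, 8] + [12, 20] -> [4, 8, 12, 20]

Final sorted array: [4, 8, 12, 20]

The merge sort proceeds by recursively splitting the array and merging sorted halves.
After all merges, the sorted array is [4, 8, 12, 20].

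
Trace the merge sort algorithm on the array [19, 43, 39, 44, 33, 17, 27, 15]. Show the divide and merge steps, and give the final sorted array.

Merge sort trace:

Split: [19, 43, 39, 44, 33, 17, 27, 15] -> [19, 43, 39, 44] and [33, 17, 27, 15]
  Split: [19, 43, 39, 44] -> [19, 43] and [39, 44]
    Split: [19, 43] -> [19] and [43]
    Merge: [19] + [43] -> [19, 43]
    Split: [39, 44] -> [39] and [44]
    Merge: [39] + [44] -> [39, 44]
  Merge: [19, 43] + [39, 44] -> [19, 39, 43, 44]
  Split: [33, 17, 27, 15] -> [33, 17] and [27, 15]
    Split: [33, 17] -> [33] and [17]
    Merge: [33] + [17] -> [17, 33]
    Split: [27, 15] -> [27] and [15]
    Merge: [27] + [15] -> [15, 27]
  Merge: [17, 33] + [15, 27] -> [15, 17, 27, 33]
Merge: [19, 39, 43, 44] + [15, 17, 27, 33] -> [15, 17, 19, 27, 33, 39, 43, 44]

Final sorted array: [15, 17, 19, 27, 33, 39, 43, 44]

The merge sort proceeds by recursively splitting the array and merging sorted halves.
After all merges, the sorted array is [15, 17, 19, 27, 33, 39, 43, 44].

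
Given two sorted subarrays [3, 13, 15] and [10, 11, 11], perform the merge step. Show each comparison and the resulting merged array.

Merging process:

Compare 3 vs 10: take 3 from left. Merged: [3]
Compare 13 vs 10: take 10 from right. Merged: [3, 10]
Compare 13 vs 11: take 11 from right. Merged: [3, 10, 11]
Compare 13 vs 11: take 11 from right. Merged: [3, 10, 11, 11]
Append remaining from left: [13, 15]. Merged: [3, 10, 11, 11, 13, 15]

Final merged array: [3, 10, 11, 11, 13, 15]
Total comparisons: 4

The merged array is [3, 10, 11, 11, 13, 15], requiring 4 comparisons. The merge step runs in O(n) time where n is the total number of elements.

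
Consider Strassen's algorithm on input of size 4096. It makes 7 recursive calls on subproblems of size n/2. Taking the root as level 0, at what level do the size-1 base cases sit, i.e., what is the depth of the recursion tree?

For divide and conquer with division factor 2:

Problem sizes at each level:
Level 0: 4096
Level 1: 2048
Level 2: 1024
Level 3: 512
Level 4: 256
Level 5: 128
Level 6: 64
Level 7: 32
Level 8: 16
Level 9: 8
Level 10: 4
Level 11: 2
Level 12: 1

The root is level 0 and the size-1 base case is level 12 (the tree spans levels 0 through 12, i.e. 13 levels counting the root), so the depth is the number of divisions: log_2(4096) = 12

The recursion tree depth is log_2(4096) = 12. At each level, the problem size is divided by 2, so it takes 12 divisions to reduce to a base case of size 1. The algorithm makes 7 recursive calls at each level.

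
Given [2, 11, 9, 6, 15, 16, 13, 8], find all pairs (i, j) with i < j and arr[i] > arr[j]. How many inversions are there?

Finding inversions in [2, 11, 9, 6, 15, 16, 13, 8]:

(1, 2): arr[1]=11 > arr[2]=9
(1, 3): arr[1]=11 > arr[3]=6
(1, 7): arr[1]=11 > arr[7]=8
(2, 3): arr[2]=9 > arr[3]=6
(2, 7): arr[2]=9 > arr[7]=8
(4, 6): arr[4]=15 > arr[6]=13
(4, 7): arr[4]=15 > arr[7]=8
(5, 6): arr[5]=16 > arr[6]=13
(5, 7): arr[5]=16 > arr[7]=8
(6, 7): arr[6]=13 > arr[7]=8

Total inversions: 10

The array has 10 inversion(s): (1,2), (1,3), (1,7), (2,3), (2,7), (4,6), (4,7), (5,6), (5,7), (6,7). Each pair (i,j) satisfies i < j and arr[i] > arr[j].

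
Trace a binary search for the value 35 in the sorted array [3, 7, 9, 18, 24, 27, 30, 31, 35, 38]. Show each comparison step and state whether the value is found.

Binary search for 35 in [3, 7, 9, 18, 24, 27, 30, 31, 35, 38]:

lo=0, hi=9, mid=4, arr[mid]=24 -> 24 < 35, search right half
lo=5, hi=9, mid=7, arr[mid]=31 -> 31 < 35, search right half
lo=8, hi=9, mid=8, arr[mid]=35 -> Found target at index 8!

Binary search finds 35 at index 8 after 3 comparisons. The search repeatedly halves the search space by comparing with the middle element.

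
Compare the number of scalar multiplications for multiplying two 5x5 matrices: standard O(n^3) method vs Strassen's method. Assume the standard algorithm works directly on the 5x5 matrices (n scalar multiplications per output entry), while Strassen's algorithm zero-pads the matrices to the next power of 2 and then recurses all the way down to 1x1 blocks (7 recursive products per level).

Matrix multiplication for 5x5 matrices:

Strassen's algorithm requires power-of-2 dimensions. Pad 5x5 to 8x8 (next power of 2).

Standard algorithm: 5^3 = 125 multiplications
Strassen's algorithm: 7^(log2(8)) = 7^3 = 343 multiplications
Difference: 125 - 343 = -218 (Strassen uses MORE here due to padding overhead — for small or just-over-power-of-2 n, padding can outweigh the per-level savings)

Standard: 125 multiplications (5^3). Strassen: 343 multiplications (7^3, after padding to 8x8). Strassen reduces 8 recursive multiplications to 7 at each level.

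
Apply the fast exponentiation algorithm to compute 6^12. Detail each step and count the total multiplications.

Computing 6^12 by squaring (build up from 6^1; each line after the first costs one multiplication):

6^1 = 6
6^2 = (6^1)^2 = 6^2 = 36
6^3 = 6 * 6^2 = 6 * 36 = 216
6^6 = (6^3)^2 = 216^2 = 46656
6^12 = (6^6)^2 = 46656^2 = 2176782336

Result: 2176782336
Multiplications needed: 4 (4 lines after 6^1)

6^12 = 2176782336. Using exponentiation by squaring, this requires 4 multiplications. The key idea: if the exponent is even, square the half-power; if odd, multiply by the base once.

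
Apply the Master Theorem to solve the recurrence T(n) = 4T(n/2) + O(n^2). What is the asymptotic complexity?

Master Theorem for T(n) = 4T(n/2) + O(n^2):

a = 4, b = 2, c = 2
log_b(a) = log_2(4) = 2.0000

Case 2: c = 2 = log_2(4) = 2.0000
T(n) = O(n^2 log n) = O(n^2 log n)

For T(n) = 4T(n/2) + O(n^2): log_2(4) = 2.0000. This is Case 2 of the Master Theorem (c = log_b(a), equal work at all levels), giving O(n^2 log n).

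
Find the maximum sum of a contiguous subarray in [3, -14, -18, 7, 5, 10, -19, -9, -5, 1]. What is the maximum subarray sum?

Using Kadane's algorithm on [3, -14, -18, 7, 5, 10, -19, -9, -5, 1]:

Scanning through the array:
Position 1 (value -14): max_ending_here = -11, max_so_far = 3
Position 2 (value -18): max_ending_here = -18, max_so_far = 3
Position 3 (value 7): max_ending_here = 7, max_so_far = 7
Position 4 (value 5): max_ending_here = 12, max_so_far = 12
Position 5 (value 10): max_ending_here = 22, max_so_far = 22
Position 6 (value -19): max_ending_here = 3, max_so_far = 22
Position 7 (value -9): max_ending_here = -6, max_so_far = 22
Position 8 (value -5): max_ending_here = -5, max_so_far = 22
Position 9 (value 1): max_ending_here = 1, max_so_far = 22

Maximum subarray: [7, 5, 10]
Maximum sum: 22

The maximum subarray is [7, 5, 10] with sum 22. This subarray runs from index 3 to index 5.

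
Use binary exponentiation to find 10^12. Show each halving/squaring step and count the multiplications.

Computing 10^12 by squaring (build up from 10^1; each line after the first costs one multiplication):

10^1 = 10
10^2 = (10^1)^2 = 10^2 = 100
10^3 = 10 * 10^2 = 10 * 100 = 1000
10^6 = (10^3)^2 = 1000^2 = 1000000
10^12 = (10^6)^2 = 1000000^2 = 1000000000000

Result: 1000000000000
Multiplications needed: 4 (4 lines after 10^1)

10^12 = 1000000000000. Using exponentiation by squaring, this requires 4 multiplications. The key idea: if the exponent is even, square the half-power; if odd, multiply by the base once.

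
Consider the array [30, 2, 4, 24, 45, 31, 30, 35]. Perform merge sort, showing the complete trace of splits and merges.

Merge sort trace:

Split: [30, 2, 4, 24, 45, 31, 30, 35] -> [30, 2, 4, 24] and [45, 31, 30, 35]
  Split: [30, 2, 4, 24] -> [30, 2] and [4, 24]
    Split: [30, 2] -> [30] and [2]
    Merge: [30] + [2] -> [2, 30]
    Split: [4, 24] -> [4] and [24]
    Merge: [4] + [24] -> [4, 24]
  Merge: [2, 30] + [4, 24] -> [2, 4, 24, 30]
  Split: [45, 31, 30, 35] -> [45, 31] and [30, 35]
    Split: [45, 31] -> [45] and [31]
    Merge: [45] + [31] -> [31, 45]
    Split: [30, 35] -> [30] and [35]
    Merge: [30] + [35] -> [30, 35]
  Merge: [31, 45] + [30, 35] -> [30, 31, 35, 45]
Merge: [2, 4, 24, 30] + [30, 31, 35, 45] -> [2, 4, 24, 30, 30, 31, 35, 45]

Final sorted array: [2, 4, 24, 30, 30, 31, 35, 45]

The merge sort proceeds by recursively splitting the array and merging sorted halves.
After all merges, the sorted array is [2, 4, 24, 30, 30, 31, 35, 45].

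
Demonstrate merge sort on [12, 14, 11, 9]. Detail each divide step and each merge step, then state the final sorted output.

Merge sort trace:

Split: [12, 14, 11, 9] -> [12, 14] and [11, 9]
  Split: [12, 14] -> [12] and [14]
  Merge: [12] + [14] -> [12, 14]
  Split: [11, 9] -> [11] and [9]
  Merge: [11] + [9] -> [9, 11]
Merge: [12, 14] + [9, 11] -> [9, 11, 12, 14]

Final sorted array: [9, 11, 12, 14]

The merge sort proceeds by recursively splitting the array and merging sorted halves.
After all merges, the sorted array is [9, 11, 12, 14].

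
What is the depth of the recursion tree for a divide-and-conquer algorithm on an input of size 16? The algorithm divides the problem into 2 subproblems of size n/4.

For divide and conquer with division factor 4:

Problem sizes at each level:
Level 0: 16
Level 1: 4
Level 2: 1

The root is level 0 and the size-1 base case is level 2 (the tree spans levels 0 through 2, i.e. 3 levels counting the root), so the depth is the number of divisions: log_4(16) = 2

The recursion tree depth is log_4(16) = 2. At each level, the problem size is divided by 4, so it takes 2 divisions to reduce to a base case of size 1. The algorithm makes 2 recursive calls at each level.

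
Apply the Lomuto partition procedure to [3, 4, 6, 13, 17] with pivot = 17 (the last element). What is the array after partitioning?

Lomuto partition with pivot = 17:

Initial array: [3, 4, 6, 13, 17]

arr[0]=3 <= 17: swap with position 0, array becomes [3, 4, 6, 13, 17]
arr[1]=4 <= 17: swap with position 1, array becomes [3, 4, 6, 13, 17]
arr[2]=6 <= 17: swap with position 2, array becomes [3, 4, 6, 13, 17]
arr[3]=13 <= 17: swap with position 3, array becomes [3, 4, 6, 13, 17]

Place pivot at position 4: [3, 4, 6, 13, 17]
Pivot position: 4

After partitioning with pivot 17, the array becomes [3, 4, 6, 13, 17]. The pivot is placed at index 4. All elements to the left of the pivot are <= 17, and all elements to the right are > 17.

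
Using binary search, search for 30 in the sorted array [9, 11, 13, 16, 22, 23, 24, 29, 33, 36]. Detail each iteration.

Binary search for 30 in [9, 11, 13, 16, 22, 23, 24, 29, 33, 36]:

lo=0, hi=9, mid=4, arr[mid]=22 -> 22 < 30, search right half
lo=5, hi=9, mid=7, arr[mid]=29 -> 29 < 30, search right half
lo=8, hi=9, mid=8, arr[mid]=33 -> 33 > 30, search left half
lo=8 > hi=7, target 30 not found

Binary search determines that 30 is not in the array after 3 comparisons. The search space was exhausted without finding the target.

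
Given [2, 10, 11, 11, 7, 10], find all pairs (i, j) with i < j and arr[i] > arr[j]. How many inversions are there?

Finding inversions in [2, 10, 11, 11, 7, 10]:

(1, 4): arr[1]=10 > arr[4]=7
(2, 4): arr[2]=11 > arr[4]=7
(2, 5): arr[2]=11 > arr[5]=10
(3, 4): arr[3]=11 > arr[4]=7
(3, 5): arr[3]=11 > arr[5]=10

Total inversions: 5

The array has 5 inversion(s): (1,4), (2,4), (2,5), (3,4), (3,5). Each pair (i,j) satisfies i < j and arr[i] > arr[j].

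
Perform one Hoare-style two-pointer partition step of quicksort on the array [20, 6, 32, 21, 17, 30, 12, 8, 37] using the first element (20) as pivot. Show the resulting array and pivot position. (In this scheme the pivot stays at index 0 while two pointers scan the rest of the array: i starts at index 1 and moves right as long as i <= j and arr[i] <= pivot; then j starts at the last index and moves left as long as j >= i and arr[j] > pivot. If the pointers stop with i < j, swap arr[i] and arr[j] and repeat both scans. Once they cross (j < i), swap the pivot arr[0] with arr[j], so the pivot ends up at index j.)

Hoare-style two-pointer partition with pivot = 20:

Initial array: [20, 6, 32, 21, 17, 30, 12, 8, 37]

Pointers start at i = 1, j = 8.
i stops at index 2 (arr[2]=32 > 20), j stops at index 7 (arr[7]=8 <= 20): swap arr[2] and arr[7], array becomes [20, 6, 8, 21, 17, 30, 12, 32, 37]
i stops at index 3 (arr[3]=21 > 20), j stops at index 6 (arr[6]=12 <= 20): swap arr[3] and arr[6], array becomes [20, 6, 8, 12, 17, 30, 21, 32, 37]
i ends at 5, j ends at 4: the pointers have crossed (j < i), so scanning stops.

Swap pivot arr[0] with arr[4] to place pivot at position 4: [17, 6, 8, 12, 20, 30, 21, 32, 37]
Pivot position: 4

After partitioning with pivot 20, the array becomes [17, 6, 8, 12, 20, 30, 21, 32, 37]. The pivot is placed at index 4. All elements to the left of the pivot are <= 20, and all elements to the right are > 20.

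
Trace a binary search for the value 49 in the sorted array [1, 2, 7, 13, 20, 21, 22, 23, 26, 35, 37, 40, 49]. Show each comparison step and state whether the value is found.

Binary search for 49 in [1, 2, 7, 13, 20, 21, 22, 23, 26, 35, 37, 40, 49]:

lo=0, hi=12, mid=6, arr[mid]=22 -> 22 < 49, search right half
lo=7, hi=12, mid=9, arr[mid]=35 -> 35 < 49, search right half
lo=10, hi=12, mid=11, arr[mid]=40 -> 40 < 49, search right half
lo=12, hi=12, mid=12, arr[mid]=49 -> Found target at index 12!

Binary search finds 49 at index 12 after 4 comparisons. The search repeatedly halves the search space by comparing with the middle element.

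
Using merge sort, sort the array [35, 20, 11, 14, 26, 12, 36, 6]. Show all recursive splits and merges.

Merge sort trace:

Split: [35, 20, 11, 14, 26, 12, 36, 6] -> [35, 20, 11, 14] and [26, 12, 36, 6]
  Split: [35, 20, 11, 14] -> [35, 20] and [11, 14]
    Split: [35, 20] -> [35] and [20]
    Merge: [35] + [20] -> [20, 35]
    Split: [11, 14] -> [11] and [14]
    Merge: [11] + [14] -> [11, 14]
  Merge: [20, 35] + [11, 14] -> [11, 14, 20, 35]
  Split: [26, 12, 36, 6] -> [26, 12] and [36, 6]
    Split: [26, 12] -> [26] and [12]
    Merge: [26] + [12] -> [12, 26]
    Split: [36, 6] -> [36] and [6]
    Merge: [36] + [6] -> [6, 36]
  Merge: [12, 26] + [6, 36] -> [6, 12, 26, 36]
Merge: [11, 14, 20, 35] + [6, 12, 26, 36] -> [6, 11, 12, 14, 20, 26, 35, 36]

Final sorted array: [6, 11, 12, 14, 20, 26, 35, 36]

The merge sort proceeds by recursively splitting the array and merging sorted halves.
After all merges, the sorted array is [6, 11, 12, 14, 20, 26, 35, 36].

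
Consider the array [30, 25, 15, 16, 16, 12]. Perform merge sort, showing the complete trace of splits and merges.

Merge sort trace:

Split: [30, 25, 15, 16, 16, 12] -> [30, 25, 15] and [16, 16, 12]
  Split: [30, 25, 15] -> [30] and [25, 15]
    Split: [25, 15] -> [25] and [15]
    Merge: [25] + [15] -> [15, 25]
  Merge: [30] + [15, 25] -> [15, 25, 30]
  Split: [16, 16, 12] -> [16] and [16, 12]
    Split: [16, 12] -> [16] and [12]
    Merge: [16] + [12] -> [12, 16]
  Merge: [16] + [12, 16] -> [12, 16, 16]
Merge: [15, 25, 30] + [12, 16, 16] -> [12, 15, 16, 16, 25, 30]

Final sorted array: [12, 15, 16, 16, 25, 30]

The merge sort proceeds by recursively splitting the array and merging sorted halves.
After all merges, the sorted array is [12, 15, 16, 16, 25, 30].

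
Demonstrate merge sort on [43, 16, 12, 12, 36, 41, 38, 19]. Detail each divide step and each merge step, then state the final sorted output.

Merge sort trace:

Split: [43, 16, 12, 12, 36, 41, 38, 19] -> [43, 16, 12, 12] and [36, 41, 38, 19]
  Split: [43, 16, 12, 12] -> [43, 16] and [12, 12]
    Split: [43, 16] -> [43] and [16]
    Merge: [43] + [16] -> [16, 43]
    Split: [12, 12] -> [12] and [12]
    Merge: [12] + [12] -> [12, 12]
  Merge: [16, 43] + [12, 12] -> [12, 12, 16, 43]
  Split: [36, 41, 38, 19] -> [36, 41] and [38, 19]
    Split: [36, 41] -> [36] and [41]
    Merge: [36] + [41] -> [36, 41]
    Split: [38, 19] -> [38] and [19]
    Merge: [38] + [19] -> [19, 38]
  Merge: [36, 41] + [19, 38] -> [19, 36, 38, 41]
Merge: [12, 12, 16, 43] + [19, 36, 38, 41] -> [12, 12, 16, 19, 36, 38, 41, 43]

Final sorted array: [12, 12, 16, 19, 36, 38, 41, 43]

The merge sort proceeds by recursively splitting the array and merging sorted halves.
After all merges, the sorted array is [12, 12, 16, 19, 36, 38, 41, 43].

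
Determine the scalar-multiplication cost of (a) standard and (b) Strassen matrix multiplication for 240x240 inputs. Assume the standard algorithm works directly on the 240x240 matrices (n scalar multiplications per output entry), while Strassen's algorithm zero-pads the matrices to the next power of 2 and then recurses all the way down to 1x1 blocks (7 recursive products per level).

Matrix multiplication for 240x240 matrices:

Strassen's algorithm requires power-of-2 dimensions. Pad 240x240 to 256x256 (next power of 2).

Standard algorithm: 240^3 = 13824000 multiplications
Strassen's algorithm: 7^(log2(256)) = 7^8 = 5764801 multiplications
Savings: 13824000 - 5764801 = 8059199 multiplications

Standard: 13824000 multiplications (240^3). Strassen: 5764801 multiplications (7^8, after padding to 256x256). Strassen reduces 8 recursive multiplications to 7 at each level.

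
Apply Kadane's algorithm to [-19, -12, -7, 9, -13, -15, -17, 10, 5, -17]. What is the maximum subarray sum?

Using Kadane's algorithm on [-19, -12, -7, 9, -13, -15, -17, 10, 5, -17]:

Scanning through the array:
Position 1 (value -12): max_ending_here = -12, max_so_far = -12
Position 2 (value -7): max_ending_here = -7, max_so_far = -7
Position 3 (value 9): max_ending_here = 9, max_so_far = 9
Position 4 (value -13): max_ending_here = -4, max_so_far = 9
Position 5 (value -15): max_ending_here = -15, max_so_far = 9
Position 6 (value -17): max_ending_here = -17, max_so_far = 9
Position 7 (value 10): max_ending_here = 10, max_so_far = 10
Position 8 (value 5): max_ending_here = 15, max_so_far = 15
Position 9 (value -17): max_ending_here = -2, max_so_far = 15

Maximum subarray: [10, 5]
Maximum sum: 15

The maximum subarray is [10, 5] with sum 15. This subarray runs from index 7 to index 8.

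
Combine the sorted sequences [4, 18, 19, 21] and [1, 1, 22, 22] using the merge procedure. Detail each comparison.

Merging process:

Compare 4 vs 1: take 1 from right. Merged: [1]
Compare 4 vs 1: take 1 from right. Merged: [1, 1]
Compare 4 vs 22: take 4 from left. Merged: [1, 1, 4]
Compare 18 vs 22: take 18 from left. Merged: [1, 1, 4, 18]
Compare 19 vs 22: take 19 from left. Merged: [1, 1, 4, 18, 19]
Compare 21 vs 22: take 21 from left. Merged: [1, 1, 4, 18, 19, 21]
Append remaining from right: [22, 22]. Merged: [1, 1, 4, 18, 19, 21, 22, 22]

Final merged array: [1, 1, 4, 18, 19, 21, 22, 22]
Total comparisons: 6

The merged array is [1, 1, 4, 18, 19, 21, 22, 22], requiring 6 comparisons. The merge step runs in O(n) time where n is the total number of elements.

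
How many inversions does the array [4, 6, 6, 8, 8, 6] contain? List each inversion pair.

Finding inversions in [4, 6, 6, 8, 8, 6]:

(3, 5): arr[3]=8 > arr[5]=6
(4, 5): arr[4]=8 > arr[5]=6

Total inversions: 2

The array has 2 inversion(s): (3,5), (4,5). Each pair (i,j) satisfies i < j and arr[i] > arr[j].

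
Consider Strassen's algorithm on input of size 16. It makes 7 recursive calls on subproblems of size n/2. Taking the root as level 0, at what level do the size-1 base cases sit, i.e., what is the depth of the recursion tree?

For divide and conquer with division factor 2:

Problem sizes at each level:
Level 0: 16
Level 1: 8
Level 2: 4
Level 3: 2
Level 4: 1

The root is level 0 and the size-1 base case is level 4 (the tree spans levels 0 through 4, i.e. 5 levels counting the root), so the depth is the number of divisions: log_2(16) = 4

The recursion tree depth is log_2(16) = 4. At each level, the problem size is divided by 2, so it takes 4 divisions to reduce to a base case of size 1. The algorithm makes 7 recursive calls at each level.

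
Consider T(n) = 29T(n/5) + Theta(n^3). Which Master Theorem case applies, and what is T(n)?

Master Theorem for T(n) = 29T(n/5) + O(n^3):

a = 29, b = 5, c = 3
log_b(a) = log_5(29) = 2.0922

Case 3: c = 3 > log_5(29) = 2.0922
T(n) = O(n^3) = O(n^3)

For T(n) = 29T(n/5) + O(n^3): log_5(29) = 2.0922. This is Case 3 of the Master Theorem (c > log_b(a), work dominated by root), giving O(n^3).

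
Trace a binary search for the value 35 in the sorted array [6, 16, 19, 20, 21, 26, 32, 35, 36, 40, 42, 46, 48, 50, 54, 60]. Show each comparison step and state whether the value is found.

Binary search for 35 in [6, 16, 19, 20, 21, 26, 32, 35, 36, 40, 42, 46, 48, 50, 54, 60]:

lo=0, hi=15, mid=7, arr[mid]=35 -> Found target at index 7!

Binary search finds 35 at index 7 after 1 comparisons. The search repeatedly halves the search space by comparing with the middle element.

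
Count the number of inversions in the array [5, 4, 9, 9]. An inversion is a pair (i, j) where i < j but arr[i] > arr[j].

Finding inversions in [5, 4, 9, 9]:

(0, 1): arr[0]=5 > arr[1]=4

Total inversions: 1

The array has 1 inversion(s): (0,1). Each pair (i,j) satisfies i < j and arr[i] > arr[j].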